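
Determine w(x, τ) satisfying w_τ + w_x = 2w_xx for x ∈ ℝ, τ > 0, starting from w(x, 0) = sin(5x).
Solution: Moving frame: η = x - τ, σ = τ, w = u(η,σ), so w_τ = u_σ - u_η and w_xx = u_ηη.
Hence w_τ + w_x = u_σ and the PDE becomes the heat equation u_σ = 2u_ηη on η ∈ ℝ.
Initial data: u(η,0) = w(η,0) = sin(5η). Each mode sin(nη) decays as exp(-2n²σ) on ℝ, so u(η,σ) = Σ c_n exp(-2n²σ) sin(nη) with c_5=1: u(η,σ) = exp(-50σ)sin(5η).
Substituting back: w(x,τ) = u(x - τ, τ).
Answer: w(x, τ) = exp(-50τ)sin(5x - 5τ)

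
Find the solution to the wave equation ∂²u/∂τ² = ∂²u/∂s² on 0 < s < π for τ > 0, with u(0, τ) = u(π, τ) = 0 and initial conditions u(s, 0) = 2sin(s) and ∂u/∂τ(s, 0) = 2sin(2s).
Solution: Separating variables: u = Σ [A_n cos(ω_n τ) + B_n sin(ω_n τ)] sin(ns), ω_n = n. From ICs (B_n = velocity coefficient / ω_n): A_1=2, B_2=1.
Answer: u(s, τ) = 2sin(s)cos(τ) + sin(2s)sin(2τ)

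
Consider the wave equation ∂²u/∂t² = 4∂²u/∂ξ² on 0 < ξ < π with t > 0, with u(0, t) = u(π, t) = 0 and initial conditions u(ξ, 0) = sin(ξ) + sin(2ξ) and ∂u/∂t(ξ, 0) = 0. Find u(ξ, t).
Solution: Using separation of variables u = X(ξ)T(t):
Eigenfunctions: sin(nξ), n = 1, 2, 3, ...
General solution: u(ξ, t) = Σ [A_n cos(2n t) + B_n sin(2n t)] sin(nξ)
From u(ξ,0) = sin(ξ) + sin(2ξ): A_1=1, A_2=1. From u_t(ξ,0) = 0: all B_n = 0.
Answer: u(ξ, t) = sin(ξ)cos(2t) + sin(2ξ)cos(4t)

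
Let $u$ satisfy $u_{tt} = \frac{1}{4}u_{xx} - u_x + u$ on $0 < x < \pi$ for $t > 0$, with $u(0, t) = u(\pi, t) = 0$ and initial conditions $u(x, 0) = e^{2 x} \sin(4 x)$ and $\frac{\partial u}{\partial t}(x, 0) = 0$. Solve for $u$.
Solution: Substitute $u = e^{2x}w$, i.e. $w = e^{-2x}u$.
By the product rule, $u_x = e^{2x}(w_x + 2w)$, $u_{xx} = e^{2x}(w_{xx} + 4w_x + 4w)$, $u_{tt} = e^{2x}w_{tt}$.
Substituting into the PDE and dividing by $e^{2x}$: $w_{tt} = \frac{1}{4}(w_{xx} + 4w_x + 4w) - (w_x + 2w) + w$.
The lower-order terms cancel, leaving the standard wave equation $w_{tt} = \frac{1}{4}w_{xx}$.
Initial data for $w$: $w(x,0) = e^{-2x}u(x,0) = \sin(4 x)$; $w_t(x,0) = e^{-2x}u_t(x,0) = 0$. The boundary conditions carry over: $w(0,t) = w(\pi,t) = 0$.
Solve for $w$:
  Using separation of variables $w = X(x)T(t)$:
  Eigenfunctions: $\sin(nx)$, $n = 1, 2, 3, \ldots$
  General solution: $w(x, t) = \sum [A_n \cos(n t/2) + B_n \sin(n t/2)] \sin(nx)$
  From $w(x,0) = \sin(4 x)$: $A_4=1$. From $w_t(x,0) = 0$: all $B_n = 0$.
Hence $w(x,t) = \sin(4 x) \cos(2 t)$.
Transform back: $u(x,t) = e^{2x}w(x,t)$.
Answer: $u(x, t) = e^{2 x} \sin(4 x) \cos(2 t)$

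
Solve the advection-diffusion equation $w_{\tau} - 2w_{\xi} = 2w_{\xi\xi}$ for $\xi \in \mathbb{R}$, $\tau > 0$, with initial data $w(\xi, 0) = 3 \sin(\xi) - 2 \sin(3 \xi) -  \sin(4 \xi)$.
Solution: Change to a moving frame: let $\eta = \xi + 2\tau$, $\sigma = \tau$ and write $w(\xi,\tau) = u(\eta,\sigma)$.
By the chain rule $w_{\tau} = u_{\sigma} + 2u_{\eta}$, $w_{\xi} = u_{\eta}$, $w_{\xi\xi} = u_{\eta\eta}$.
Then $w_{\tau} - 2w_{\xi} = u_{\sigma}$: the advection term cancels and the PDE becomes the heat equation $u_{\sigma} = 2u_{\eta\eta}$ on $\eta \in \mathbb{R}$.
Initial data: $u(\eta,0) = w(\eta,0) = 3 \sin(\eta) - 2 \sin(3 \eta) - \sin(4 \eta)$.
On $\eta \in \mathbb{R}$ each mode satisfies $(\sin(n\eta))'' = -n^2 \sin(n\eta)$, so $e^{-2n^2\sigma} \sin(n\eta)$ solves the heat equation; by superposition $u(\eta,\sigma) = \sum c_n e^{-2n^2\sigma} \sin(n\eta)$.
Reading off the coefficients: $c_1=3, c_3=-2, c_4=-1$, so $u(\eta,\sigma) = 3 e^{-2 \sigma} \sin(\eta) - 2 e^{-18 \sigma} \sin(3 \eta) - e^{-32 \sigma} \sin(4 \eta)$.
Substituting back $\eta = \xi + 2\tau$, $\sigma = \tau$: $w(\xi,\tau) = u(\xi + 2\tau, \tau)$.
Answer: $w(\xi, \tau) = 3 e^{-2 \tau} \sin(2 \tau + \xi) - 2 e^{-18 \tau} \sin(6 \tau + 3 \xi) -  e^{-32 \tau} \sin(8 \tau + 4 \xi)$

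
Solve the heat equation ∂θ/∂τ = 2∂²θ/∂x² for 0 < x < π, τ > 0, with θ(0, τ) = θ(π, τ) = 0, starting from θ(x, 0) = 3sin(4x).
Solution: Separating variables: θ = Σ c_n exp(-2n²τ) sin(nx). From θ(x,0) = 3sin(4x): c_4=3.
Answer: θ(x, τ) = 3exp(-32τ)sin(4x)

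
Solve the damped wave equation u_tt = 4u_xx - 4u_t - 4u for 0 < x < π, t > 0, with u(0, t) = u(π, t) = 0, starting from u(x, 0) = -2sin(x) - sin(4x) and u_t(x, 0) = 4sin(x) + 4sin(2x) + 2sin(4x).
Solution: Substitute u = exp(-2t)w, i.e. w = exp(2t)u.
By the product rule, u_t = exp(-2t)(w_t - 2w), u_tt = exp(-2t)(w_tt - 4w_t + 4w), u_xx = exp(-2t)w_xx.
Substituting into the PDE and dividing by exp(-2t): w_tt - 4w_t + 4w = 4w_xx - 4(w_t - 2w) - 4w.
The lower-order terms cancel, leaving the standard wave equation w_tt = 4w_xx.
Initial data for w: w(x,0) = u(x,0) = -2sin(x) - sin(4x); w_t(x,0) = u_t(x,0) + 2u(x,0) = 4sin(2x). The boundary conditions carry over: w(0,t) = w(π,t) = 0.
Solve for w:
  Using separation of variables w = X(x)T(t):
  Eigenfunctions: sin(nx), n = 1, 2, 3, ...
  General solution: w(x, t) = Σ [A_n cos(2n t) + B_n sin(2n t)] sin(nx)
  From w(x,0) = -2sin(x) - sin(4x): A_1=-2, A_4=-1. From w_t(x,0) = 4sin(2x), using w_t(x,0) = Σ ω_n B_n sin(nx) with ω_n = 2n: B_2 = 4/4 = 1.
Hence w(x,t) = sin(4t)sin(2x) - 2sin(x)cos(2t) - sin(4x)cos(8t).
Transform back: u(x,t) = exp(-2t)w(x,t).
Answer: u(x, t) = exp(-2t)sin(4t)sin(2x) - 2exp(-2t)sin(x)cos(2t) - exp(-2t)sin(4x)cos(8t)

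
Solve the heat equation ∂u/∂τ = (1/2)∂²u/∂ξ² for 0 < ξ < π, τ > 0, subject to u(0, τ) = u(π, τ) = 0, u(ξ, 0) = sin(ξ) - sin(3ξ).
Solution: Separating variables: u = Σ c_n exp(-n²τ/2) sin(nξ). From u(ξ,0) = sin(ξ) - sin(3ξ): c_1=1, c_3=-1.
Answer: u(ξ, τ) = exp(-τ/2)sin(ξ) - exp(-9τ/2)sin(3ξ)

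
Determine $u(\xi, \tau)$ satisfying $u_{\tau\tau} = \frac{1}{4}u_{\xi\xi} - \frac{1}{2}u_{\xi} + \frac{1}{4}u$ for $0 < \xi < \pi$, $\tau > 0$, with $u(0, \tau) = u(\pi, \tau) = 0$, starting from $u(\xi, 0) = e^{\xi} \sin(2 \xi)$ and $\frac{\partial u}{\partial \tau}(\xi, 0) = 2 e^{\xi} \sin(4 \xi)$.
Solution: Substitute $u = e^{\xi}w$.
Then $u_{\xi} = e^{\xi}(w_{\xi} + w)$, $u_{\xi\xi} = e^{\xi}(w_{\xi\xi} + 2w_{\xi} + w)$, $u_{\tau\tau} = e^{\xi}w_{\tau\tau}$; substituting and dividing by $e^{\xi}$, the lower-order terms cancel: $w_{\tau\tau} = \frac{1}{4}w_{\xi\xi}$ (standard wave equation).
Data for $w$: $w(\xi,0) = e^{-\xi}u(\xi,0) = \sin(2 \xi)$; $w_{\tau}(\xi,0) = e^{-\xi}u_{\tau}(\xi,0) = 2 \sin(4 \xi)$. The boundary conditions carry over: $w(0,\tau) = w(\pi,\tau) = 0$.
Separating variables: $w = \sum [A_n \cos(\omega_n \tau) + B_n \sin(\omega_n \tau)] \sin(n\xi)$, $\omega_n = n/2$. From ICs ($B_n$ = velocity coefficient / $\omega_n$): $A_2=1, B_4=1$.
So $w(\xi,\tau) = \sin(2 \xi) \cos(\tau) + \sin(4 \xi) \sin(2 \tau)$, and $u(\xi,\tau) = e^{\xi}w(\xi,\tau)$.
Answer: $u(\xi, \tau) = e^{\xi} \sin(2 \tau) \sin(4 \xi) + e^{\xi} \sin(2 \xi) \cos(\tau)$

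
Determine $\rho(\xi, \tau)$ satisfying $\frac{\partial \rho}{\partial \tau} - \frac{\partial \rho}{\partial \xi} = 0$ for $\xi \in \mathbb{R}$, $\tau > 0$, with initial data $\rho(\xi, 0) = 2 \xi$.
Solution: By method of characteristics (waves move left with speed 1):
Along characteristics $\xi + \tau =$ const, $\rho$ is constant, so $\rho(\xi,\tau) = f(\xi + \tau)$ with $f = \rho( \cdot , 0)$.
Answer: $\rho(\xi, \tau) = 2 \tau + 2 \xi$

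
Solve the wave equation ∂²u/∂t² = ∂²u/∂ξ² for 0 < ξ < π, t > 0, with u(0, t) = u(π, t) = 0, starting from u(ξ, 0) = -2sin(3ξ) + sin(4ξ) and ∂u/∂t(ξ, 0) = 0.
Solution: Separating variables: u = Σ [A_n cos(ω_n t) + B_n sin(ω_n t)] sin(nξ), ω_n = n. From ICs: A_3=-2, A_4=1.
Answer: u(ξ, t) = -2sin(3ξ)cos(3t) + sin(4ξ)cos(4t)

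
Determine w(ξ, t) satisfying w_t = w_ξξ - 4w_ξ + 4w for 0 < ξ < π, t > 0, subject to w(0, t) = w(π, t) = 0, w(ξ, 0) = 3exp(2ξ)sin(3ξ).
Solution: Substitute w = exp(2ξ)u.
Then w_ξ = exp(2ξ)(u_ξ + 2u), w_ξξ = exp(2ξ)(u_ξξ + 4u_ξ + 4u), w_t = exp(2ξ)u_t; substituting and dividing by exp(2ξ), the lower-order terms cancel: u_t = u_ξξ (standard heat equation).
Data for u: u(ξ,0) = exp(-2ξ)w(ξ,0) = 3sin(3ξ). The boundary conditions carry over: u(0,t) = u(π,t) = 0.
Separating variables: u = Σ c_n exp(-n²t) sin(nξ). From u(ξ,0) = 3sin(3ξ): c_3=3.
So u(ξ,t) = 3exp(-9t)sin(3ξ), and w(ξ,t) = exp(2ξ)u(ξ,t).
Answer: w(ξ, t) = 3exp(-9t)exp(2ξ)sin(3ξ)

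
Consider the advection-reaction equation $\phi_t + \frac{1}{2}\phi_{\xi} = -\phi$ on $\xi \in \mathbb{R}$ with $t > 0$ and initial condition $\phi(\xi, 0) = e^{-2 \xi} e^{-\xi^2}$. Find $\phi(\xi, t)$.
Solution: Substitute $\phi = e^{-2\xi}u$, i.e. $u = e^{2\xi}\phi$.
By the product rule, $\phi_{\xi} = e^{-2\xi}(u_{\xi} - 2u)$, $\phi_t = e^{-2\xi}u_t$.
Substituting into the PDE and dividing by $e^{-2\xi}$: $u_t + \frac{1}{2}(u_{\xi} - 2u) = -u$.
The lower-order terms cancel, leaving the standard advection equation $u_t + \frac{1}{2}u_{\xi} = 0$.
Initial data for $u$: $u(\xi,0) = e^{2\xi}\phi(\xi,0) = e^{-\xi^2}$.
Solve for $u$:
  By method of characteristics (waves move right with speed 1/2):
  Along characteristics $\xi - \frac{1}{2}t =$ const, $u$ is constant, so $u(\xi,t) = f(\xi - \frac{1}{2}t)$ with $f = u( \cdot , 0)$.
Hence $u(\xi,t) = e^{-(-t/2 + \xi)^2}$.
Transform back: $\phi(\xi,t) = e^{-2\xi}u(\xi,t)$.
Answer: $\phi(\xi, t) = e^{-2 \xi} e^{-(\xi - t/2)^2}$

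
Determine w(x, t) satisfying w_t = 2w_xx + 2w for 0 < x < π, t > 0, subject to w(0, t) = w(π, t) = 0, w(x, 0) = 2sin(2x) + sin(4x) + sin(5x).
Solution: Substitute w = exp(2t)u, i.e. u = exp(-2t)w.
By the product rule, w_t = exp(2t)(u_t + 2u), w_xx = exp(2t)u_xx.
Substituting into the PDE and dividing by exp(2t): u_t + 2u = 2u_xx + 2u.
The lower-order terms cancel, leaving the standard heat equation u_t = 2u_xx.
Initial data for u: u(x,0) = w(x,0) = 2sin(2x) + sin(4x) + sin(5x). The boundary conditions carry over: u(0,t) = u(π,t) = 0.
Solve for u:
  Using separation of variables u = X(x)T(t):
  Eigenfunctions: sin(nx), n = 1, 2, 3, ...
  General solution: u(x, t) = Σ c_n sin(nx) exp(-2n² t)
  Matching u(x,0) = 2sin(2x) + sin(4x) + sin(5x) term by term: c_2=2, c_4=1, c_5=1.
Hence u(x,t) = 2exp(-8t)sin(2x) + exp(-32t)sin(4x) + exp(-50t)sin(5x).
Transform back: w(x,t) = exp(2t)u(x,t).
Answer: w(x, t) = 2exp(-6t)sin(2x) + exp(-30t)sin(4x) + exp(-48t)sin(5x)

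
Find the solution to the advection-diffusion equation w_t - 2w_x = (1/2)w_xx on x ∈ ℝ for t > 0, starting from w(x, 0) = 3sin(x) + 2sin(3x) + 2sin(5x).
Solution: Change to a moving frame: let η = x + 2t, σ = t and write w(x,t) = u(η,σ).
By the chain rule w_t = u_σ + 2u_η, w_x = u_η, w_xx = u_ηη.
Then w_t - 2w_x = u_σ: the advection term cancels and the PDE becomes the heat equation u_σ = (1/2)u_ηη on η ∈ ℝ.
Initial data: u(η,0) = w(η,0) = 3sin(η) + 2sin(3η) + 2sin(5η).
On η ∈ ℝ each mode satisfies (sin(nη))″ = -n² sin(nη), so exp(-n²σ/2) sin(nη) solves the heat equation; by superposition u(η,σ) = Σ c_n exp(-n²σ/2) sin(nη).
Reading off the coefficients: c_1=3, c_3=2, c_5=2, so u(η,σ) = 3exp(-σ/2)sin(η) + 2exp(-9σ/2)sin(3η) + 2exp(-25σ/2)sin(5η).
Substituting back η = x + 2t, σ = t: w(x,t) = u(x + 2t, t).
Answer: w(x, t) = 3exp(-t/2)sin(2t + x) + 2exp(-9t/2)sin(6t + 3x) + 2exp(-25t/2)sin(10t + 5x)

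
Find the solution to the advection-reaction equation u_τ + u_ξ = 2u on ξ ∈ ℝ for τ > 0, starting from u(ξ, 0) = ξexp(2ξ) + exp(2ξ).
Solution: Substitute u = exp(2ξ)w.
Then u_ξ = exp(2ξ)(w_ξ + 2w), u_τ = exp(2ξ)w_τ; substituting and dividing by exp(2ξ), the lower-order terms cancel: w_τ + w_ξ = 0 (standard advection equation).
Data for w: w(ξ,0) = exp(-2ξ)u(ξ,0) = ξ + 1.
By characteristics (dξ/dτ = 1), w(ξ,τ) = f(ξ - τ) with f = w(·, 0).
So w(ξ,τ) = ξ - τ + 1, and u(ξ,τ) = exp(2ξ)w(ξ,τ).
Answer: u(ξ, τ) = ξexp(2ξ) - τexp(2ξ) + exp(2ξ)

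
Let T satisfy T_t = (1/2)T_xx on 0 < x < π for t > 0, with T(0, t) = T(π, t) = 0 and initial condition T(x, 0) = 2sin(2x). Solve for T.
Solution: Using separation of variables T = X(x)G(t):
Eigenfunctions: sin(nx), n = 1, 2, 3, ...
General solution: T(x, t) = Σ c_n sin(nx) exp(-n² t/2)
Matching T(x,0) = 2sin(2x) term by term: c_2=2.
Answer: T(x, t) = 2exp(-2t)sin(2x)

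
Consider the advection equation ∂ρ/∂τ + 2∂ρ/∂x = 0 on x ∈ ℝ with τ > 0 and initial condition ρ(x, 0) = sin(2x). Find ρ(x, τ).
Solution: By characteristics (dx/dτ = 2), ρ(x,τ) = f(x - 2τ) with f = ρ(·, 0).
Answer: ρ(x, τ) = sin(2x - 4τ)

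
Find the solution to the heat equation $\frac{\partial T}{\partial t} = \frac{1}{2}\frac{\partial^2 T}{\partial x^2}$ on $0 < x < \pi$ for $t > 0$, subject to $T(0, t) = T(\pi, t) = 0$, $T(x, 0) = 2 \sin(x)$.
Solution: Separating variables: $T = \sum c_n e^{-n^2t/2} \sin(nx)$. From $T(x,0) = 2 \sin(x)$: $c_1=2$.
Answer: $T(x, t) = 2 e^{-t/2} \sin(x)$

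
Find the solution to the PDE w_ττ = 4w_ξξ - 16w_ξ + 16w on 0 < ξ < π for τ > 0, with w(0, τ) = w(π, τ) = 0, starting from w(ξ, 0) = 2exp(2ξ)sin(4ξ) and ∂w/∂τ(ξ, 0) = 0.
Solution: Substitute w = exp(2ξ)u.
Then w_ξ = exp(2ξ)(u_ξ + 2u), w_ξξ = exp(2ξ)(u_ξξ + 4u_ξ + 4u), w_ττ = exp(2ξ)u_ττ; substituting and dividing by exp(2ξ), the lower-order terms cancel: u_ττ = 4u_ξξ (standard wave equation).
Data for u: u(ξ,0) = exp(-2ξ)w(ξ,0) = 2sin(4ξ); u_τ(ξ,0) = exp(-2ξ)w_τ(ξ,0) = 0. The boundary conditions carry over: u(0,τ) = u(π,τ) = 0.
Separating variables: u = Σ [A_n cos(ω_n τ) + B_n sin(ω_n τ)] sin(nξ), ω_n = 2n. From ICs: A_4=2.
So u(ξ,τ) = 2sin(4ξ)cos(8τ), and w(ξ,τ) = exp(2ξ)u(ξ,τ).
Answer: w(ξ, τ) = 2exp(2ξ)sin(4ξ)cos(8τ)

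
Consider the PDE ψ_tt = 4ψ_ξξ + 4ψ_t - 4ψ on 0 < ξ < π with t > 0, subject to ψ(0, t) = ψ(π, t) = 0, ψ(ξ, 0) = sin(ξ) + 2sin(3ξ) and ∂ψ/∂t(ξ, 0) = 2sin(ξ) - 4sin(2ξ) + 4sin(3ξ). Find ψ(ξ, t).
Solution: Substitute ψ = exp(2t)u, i.e. u = exp(-2t)ψ.
By the product rule, ψ_t = exp(2t)(u_t + 2u), ψ_tt = exp(2t)(u_tt + 4u_t + 4u), ψ_ξξ = exp(2t)u_ξξ.
Substituting into the PDE and dividing by exp(2t): u_tt + 4u_t + 4u = 4u_ξξ + 4(u_t + 2u) - 4u.
The lower-order terms cancel, leaving the standard wave equation u_tt = 4u_ξξ.
Initial data for u: u(ξ,0) = ψ(ξ,0) = sin(ξ) + 2sin(3ξ); u_t(ξ,0) = ψ_t(ξ,0) - 2ψ(ξ,0) = -4sin(2ξ). The boundary conditions carry over: u(0,t) = u(π,t) = 0.
Solve for u:
  Using separation of variables u = X(ξ)T(t):
  Eigenfunctions: sin(nξ), n = 1, 2, 3, ...
  General solution: u(ξ, t) = Σ [A_n cos(2n t) + B_n sin(2n t)] sin(nξ)
  From u(ξ,0) = sin(ξ) + 2sin(3ξ): A_1=1, A_3=2. From u_t(ξ,0) = -4sin(2ξ), using u_t(ξ,0) = Σ ω_n B_n sin(nξ) with ω_n = 2n: B_2 = (-4)/4 = -1.
Hence u(ξ,t) = -sin(4t)sin(2ξ) + sin(ξ)cos(2t) + 2sin(3ξ)cos(6t).
Transform back: ψ(ξ,t) = exp(2t)u(ξ,t).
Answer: ψ(ξ, t) = -exp(2t)sin(4t)sin(2ξ) + exp(2t)sin(ξ)cos(2t) + 2exp(2t)sin(3ξ)cos(6t)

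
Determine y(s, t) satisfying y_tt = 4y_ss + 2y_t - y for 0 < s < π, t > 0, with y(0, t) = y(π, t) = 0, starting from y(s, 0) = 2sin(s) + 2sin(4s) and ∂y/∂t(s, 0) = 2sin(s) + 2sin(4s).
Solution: Substitute y = exp(t)u, i.e. u = exp(-t)y.
By the product rule, y_t = exp(t)(u_t + u), y_tt = exp(t)(u_tt + 2u_t + u), y_ss = exp(t)u_ss.
Substituting into the PDE and dividing by exp(t): u_tt + 2u_t + u = 4u_ss + 2(u_t + u) - u.
The lower-order terms cancel, leaving the standard wave equation u_tt = 4u_ss.
Initial data for u: u(s,0) = y(s,0) = 2sin(s) + 2sin(4s); u_t(s,0) = y_t(s,0) - y(s,0) = 0. The boundary conditions carry over: u(0,t) = u(π,t) = 0.
Solve for u:
  Using separation of variables u = X(s)T(t):
  Eigenfunctions: sin(ns), n = 1, 2, 3, ...
  General solution: u(s, t) = Σ [A_n cos(2n t) + B_n sin(2n t)] sin(ns)
  From u(s,0) = 2sin(s) + 2sin(4s): A_1=2, A_4=2. From u_t(s,0) = 0: all B_n = 0.
Hence u(s,t) = 2sin(s)cos(2t) + 2sin(4s)cos(8t).
Transform back: y(s,t) = exp(t)u(s,t).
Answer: y(s, t) = 2exp(t)sin(s)cos(2t) + 2exp(t)sin(4s)cos(8t)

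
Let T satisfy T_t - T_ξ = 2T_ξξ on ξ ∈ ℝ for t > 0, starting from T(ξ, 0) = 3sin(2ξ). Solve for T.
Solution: Change to a moving frame: let η = ξ + t, σ = t and write T(ξ,t) = u(η,σ).
By the chain rule T_t = u_σ + u_η, T_ξ = u_η, T_ξξ = u_ηη.
Then T_t - T_ξ = u_σ: the advection term cancels and the PDE becomes the heat equation u_σ = 2u_ηη on η ∈ ℝ.
Initial data: u(η,0) = T(η,0) = 3sin(2η).
On η ∈ ℝ each mode satisfies (sin(nη))″ = -n² sin(nη), so exp(-2n²σ) sin(nη) solves the heat equation; by superposition u(η,σ) = Σ c_n exp(-2n²σ) sin(nη).
Reading off the coefficients: c_2=3, so u(η,σ) = 3exp(-8σ)sin(2η).
Substituting back η = ξ + t, σ = t: T(ξ,t) = u(ξ + t, t).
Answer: T(ξ, t) = 3exp(-8t)sin(2t + 2ξ)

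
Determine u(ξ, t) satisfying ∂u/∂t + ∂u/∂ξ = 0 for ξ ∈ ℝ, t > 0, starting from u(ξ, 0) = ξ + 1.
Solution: By characteristics (dξ/dt = 1), u(ξ,t) = f(ξ - t) with f = u(·, 0).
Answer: u(ξ, t) = -t + ξ + 1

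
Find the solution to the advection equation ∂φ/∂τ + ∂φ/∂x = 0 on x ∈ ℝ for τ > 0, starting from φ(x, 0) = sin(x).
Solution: By characteristics (dx/dτ = 1), φ(x,τ) = f(x - τ) with f = φ(·, 0).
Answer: φ(x, τ) = sin(x - τ)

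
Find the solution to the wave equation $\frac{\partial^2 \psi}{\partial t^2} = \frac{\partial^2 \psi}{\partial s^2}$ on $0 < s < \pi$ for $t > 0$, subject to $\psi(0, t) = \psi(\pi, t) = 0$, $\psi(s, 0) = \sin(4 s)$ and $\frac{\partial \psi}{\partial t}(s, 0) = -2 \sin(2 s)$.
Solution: Using separation of variables $\psi = X(s)T(t)$:
Eigenfunctions: $\sin(ns)$, $n = 1, 2, 3, \ldots$
General solution: $\psi(s, t) = \sum [A_n \cos(n t) + B_n \sin(n t)] \sin(ns)$
From $\psi(s,0) = \sin(4 s)$: $A_4=1$. From $\psi_t(s,0) = -2 \sin(2 s)$, using $\psi_t(s,0) = \sum \omega_n B_n \sin(ns)$ with $\omega_n = n$: $B_2 = (-2)/2 = -1$.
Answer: $\psi(s, t) = - \sin(2 s) \sin(2 t) + \sin(4 s) \cos(4 t)$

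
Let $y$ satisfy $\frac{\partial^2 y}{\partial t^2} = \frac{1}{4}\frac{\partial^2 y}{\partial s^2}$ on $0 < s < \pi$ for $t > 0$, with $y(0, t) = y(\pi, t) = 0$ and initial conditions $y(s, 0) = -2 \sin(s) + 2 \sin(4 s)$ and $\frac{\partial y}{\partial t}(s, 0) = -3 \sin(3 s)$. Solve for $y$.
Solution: Using separation of variables $y = X(s)T(t)$:
Eigenfunctions: $\sin(ns)$, $n = 1, 2, 3, \ldots$
General solution: $y(s, t) = \sum [A_n \cos(n t/2) + B_n \sin(n t/2)] \sin(ns)$
From $y(s,0) = -2 \sin(s) + 2 \sin(4 s)$: $A_1=-2, A_4=2$. From $y_t(s,0) = -3 \sin(3 s)$, using $y_t(s,0) = \sum \omega_n B_n \sin(ns)$ with $\omega_n = n/2$: $B_3 = (-3)/(3/2) = -2$.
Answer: $y(s, t) = -2 \sin(s) \cos(t/2) - 2 \sin(3 s) \sin(3 t/2) + 2 \sin(4 s) \cos(2 t)$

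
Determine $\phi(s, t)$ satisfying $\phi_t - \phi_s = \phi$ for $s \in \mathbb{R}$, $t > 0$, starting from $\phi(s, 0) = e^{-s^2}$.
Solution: Substitute $\phi = e^{t}u$.
Then $\phi_t = e^{t}(u_t + u)$, $\phi_s = e^{t}u_s$; substituting and dividing by $e^{t}$, the lower-order terms cancel: $u_t - u_s = 0$ (standard advection equation).
Data for $u$: $u(s,0) = \phi(s,0) = e^{-s^2}$.
By characteristics ($ds/dt = -1$), $u(s,t) = f(s + t)$ with $f = u( \cdot , 0)$.
So $u(s,t) = e^{-(s + t)^2}$, and $\phi(s,t) = e^{t}u(s,t)$.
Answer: $\phi(s, t) = e^{t} e^{-(s + t)^2}$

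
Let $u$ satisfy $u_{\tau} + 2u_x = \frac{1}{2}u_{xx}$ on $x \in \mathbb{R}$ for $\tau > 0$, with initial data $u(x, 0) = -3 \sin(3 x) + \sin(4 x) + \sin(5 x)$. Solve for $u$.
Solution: Change to a moving frame: let $\eta = x - 2\tau$, $\sigma = \tau$ and write $u(x,\tau) = w(\eta,\sigma)$.
By the chain rule $u_{\tau} = w_{\sigma} - 2w_{\eta}$, $u_x = w_{\eta}$, $u_{xx} = w_{\eta\eta}$.
Then $u_{\tau} + 2u_x = w_{\sigma}$: the advection term cancels and the PDE becomes the heat equation $w_{\sigma} = \frac{1}{2}w_{\eta\eta}$ on $\eta \in \mathbb{R}$.
Initial data: $w(\eta,0) = u(\eta,0) = -3 \sin(3 \eta) + \sin(4 \eta) + \sin(5 \eta)$.
On $\eta \in \mathbb{R}$ each mode satisfies $(\sin(n\eta))'' = -n^2 \sin(n\eta)$, so $e^{-n^2\sigma/2} \sin(n\eta)$ solves the heat equation; by superposition $w(\eta,\sigma) = \sum c_n e^{-n^2\sigma/2} \sin(n\eta)$.
Reading off the coefficients: $c_3=-3, c_4=1, c_5=1$, so $w(\eta,\sigma) = e^{-8 \sigma} \sin(4 \eta) - 3 e^{-9 \sigma/2} \sin(3 \eta) + e^{-25 \sigma/2} \sin(5 \eta)$.
Substituting back $\eta = x - 2\tau$, $\sigma = \tau$: $u(x,\tau) = w(x - 2\tau, \tau)$.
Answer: $u(x, \tau) = - e^{-8 \tau} \sin(8 \tau - 4 x) + 3 e^{-9 \tau/2} \sin(6 \tau - 3 x) -  e^{-25 \tau/2} \sin(10 \tau - 5 x)$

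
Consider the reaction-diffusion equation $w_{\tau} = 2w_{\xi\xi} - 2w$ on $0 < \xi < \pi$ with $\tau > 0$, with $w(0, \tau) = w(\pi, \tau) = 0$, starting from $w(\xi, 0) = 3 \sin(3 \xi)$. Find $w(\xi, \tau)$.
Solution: Substitute $w = e^{-2\tau}u$.
Then $w_{\tau} = e^{-2\tau}(u_{\tau} - 2u)$, $w_{\xi\xi} = e^{-2\tau}u_{\xi\xi}$; substituting and dividing by $e^{-2\tau}$, the lower-order terms cancel: $u_{\tau} = 2u_{\xi\xi}$ (standard heat equation).
Data for $u$: $u(\xi,0) = w(\xi,0) = 3 \sin(3 \xi)$. The boundary conditions carry over: $u(0,\tau) = u(\pi,\tau) = 0$.
Separating variables: $u = \sum c_n e^{-2n^2\tau} \sin(n\xi)$. From $u(\xi,0) = 3 \sin(3 \xi)$: $c_3=3$.
So $u(\xi,\tau) = 3 e^{-18 \tau} \sin(3 \xi)$, and $w(\xi,\tau) = e^{-2\tau}u(\xi,\tau)$.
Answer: $w(\xi, \tau) = 3 e^{-20 \tau} \sin(3 \xi)$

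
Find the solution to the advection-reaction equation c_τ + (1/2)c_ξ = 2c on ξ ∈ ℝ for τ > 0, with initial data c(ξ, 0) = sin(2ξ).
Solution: Substitute c = exp(2τ)u.
Then c_τ = exp(2τ)(u_τ + 2u), c_ξ = exp(2τ)u_ξ; substituting and dividing by exp(2τ), the lower-order terms cancel: u_τ + (1/2)u_ξ = 0 (standard advection equation).
Data for u: u(ξ,0) = c(ξ,0) = sin(2ξ).
By characteristics (dξ/dτ = 1/2), u(ξ,τ) = f(ξ - (1/2)τ) with f = u(·, 0).
So u(ξ,τ) = sin(2ξ - τ), and c(ξ,τ) = exp(2τ)u(ξ,τ).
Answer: c(ξ, τ) = exp(2τ)sin(2ξ - τ)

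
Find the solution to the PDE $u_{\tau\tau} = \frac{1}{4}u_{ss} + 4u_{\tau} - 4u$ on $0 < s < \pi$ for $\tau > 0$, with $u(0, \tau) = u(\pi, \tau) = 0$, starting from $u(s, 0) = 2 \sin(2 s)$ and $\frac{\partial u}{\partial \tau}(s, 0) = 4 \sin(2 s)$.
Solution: Substitute $u = e^{2\tau}w$, i.e. $w = e^{-2\tau}u$.
By the product rule, $u_{\tau} = e^{2\tau}(w_{\tau} + 2w)$, $u_{\tau\tau} = e^{2\tau}(w_{\tau\tau} + 4w_{\tau} + 4w)$, $u_{ss} = e^{2\tau}w_{ss}$.
Substituting into the PDE and dividing by $e^{2\tau}$: $w_{\tau\tau} + 4w_{\tau} + 4w = \frac{1}{4}w_{ss} + 4(w_{\tau} + 2w) - 4w$.
The lower-order terms cancel, leaving the standard wave equation $w_{\tau\tau} = \frac{1}{4}w_{ss}$.
Initial data for $w$: $w(s,0) = u(s,0) = 2 \sin(2 s)$; $w_{\tau}(s,0) = u_{\tau}(s,0) - 2u(s,0) = 0$. The boundary conditions carry over: $w(0,\tau) = w(\pi,\tau) = 0$.
Solve for $w$:
  Using separation of variables $w = X(s)T(\tau)$:
  Eigenfunctions: $\sin(ns)$, $n = 1, 2, 3, \ldots$
  General solution: $w(s, \tau) = \sum [A_n \cos(n \tau/2) + B_n \sin(n \tau/2)] \sin(ns)$
  From $w(s,0) = 2 \sin(2 s)$: $A_2=2$. From $w_{\tau}(s,0) = 0$: all $B_n = 0$.
Hence $w(s,\tau) = 2 \sin(2 s) \cos(\tau)$.
Transform back: $u(s,\tau) = e^{2\tau}w(s,\tau)$.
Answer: $u(s, \tau) = 2 e^{2 \tau} \sin(2 s) \cos(\tau)$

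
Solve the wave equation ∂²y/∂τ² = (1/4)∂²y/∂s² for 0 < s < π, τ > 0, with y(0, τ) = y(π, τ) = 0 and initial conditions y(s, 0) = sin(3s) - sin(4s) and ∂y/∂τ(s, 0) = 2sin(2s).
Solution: Separating variables: y = Σ [A_n cos(ω_n τ) + B_n sin(ω_n τ)] sin(ns), ω_n = n/2. From ICs (B_n = velocity coefficient / ω_n): A_3=1, A_4=-1, B_2=2.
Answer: y(s, τ) = 2sin(2s)sin(τ) + sin(3s)cos(3τ/2) - sin(4s)cos(2τ)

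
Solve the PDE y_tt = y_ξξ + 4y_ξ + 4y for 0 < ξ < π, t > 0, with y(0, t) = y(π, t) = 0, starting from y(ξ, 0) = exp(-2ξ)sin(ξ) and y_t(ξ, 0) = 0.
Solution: Substitute y = exp(-2ξ)u.
Then y_ξ = exp(-2ξ)(u_ξ - 2u), y_ξξ = exp(-2ξ)(u_ξξ - 4u_ξ + 4u), y_tt = exp(-2ξ)u_tt; substituting and dividing by exp(-2ξ), the lower-order terms cancel: u_tt = u_ξξ (standard wave equation).
Data for u: u(ξ,0) = exp(2ξ)y(ξ,0) = sin(ξ); u_t(ξ,0) = exp(2ξ)y_t(ξ,0) = 0. The boundary conditions carry over: u(0,t) = u(π,t) = 0.
Separating variables: u = Σ [A_n cos(ω_n t) + B_n sin(ω_n t)] sin(nξ), ω_n = n. From ICs: A_1=1.
So u(ξ,t) = sin(ξ)cos(t), and y(ξ,t) = exp(-2ξ)u(ξ,t).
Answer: y(ξ, t) = exp(-2ξ)sin(ξ)cos(t)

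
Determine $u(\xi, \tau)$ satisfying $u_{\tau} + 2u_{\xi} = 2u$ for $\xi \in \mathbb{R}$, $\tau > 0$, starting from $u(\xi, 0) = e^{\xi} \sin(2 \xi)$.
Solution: Substitute $u = e^{\xi}w$, i.e. $w = e^{-\xi}u$.
By the product rule, $u_{\xi} = e^{\xi}(w_{\xi} + w)$, $u_{\tau} = e^{\xi}w_{\tau}$.
Substituting into the PDE and dividing by $e^{\xi}$: $w_{\tau} + 2(w_{\xi} + w) = 2w$.
The lower-order terms cancel, leaving the standard advection equation $w_{\tau} + 2w_{\xi} = 0$.
Initial data for $w$: $w(\xi,0) = e^{-\xi}u(\xi,0) = \sin(2 \xi)$.
Solve for $w$:
  By method of characteristics (waves move right with speed 2):
  Along characteristics $\xi - 2\tau =$ const, $w$ is constant, so $w(\xi,\tau) = f(\xi - 2\tau)$ with $f = w( \cdot , 0)$.
Hence $w(\xi,\tau) = \sin(2 \xi - 4 \tau)$.
Transform back: $u(\xi,\tau) = e^{\xi}w(\xi,\tau)$.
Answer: $u(\xi, \tau) = - e^{\xi} \sin(4 \tau - 2 \xi)$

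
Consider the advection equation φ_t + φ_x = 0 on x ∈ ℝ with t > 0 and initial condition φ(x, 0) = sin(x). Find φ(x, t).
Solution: By method of characteristics (waves move right with speed 1):
Along characteristics x - t = const, φ is constant, so φ(x,t) = f(x - t) with f = φ(·, 0).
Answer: φ(x, t) = -sin(t - x)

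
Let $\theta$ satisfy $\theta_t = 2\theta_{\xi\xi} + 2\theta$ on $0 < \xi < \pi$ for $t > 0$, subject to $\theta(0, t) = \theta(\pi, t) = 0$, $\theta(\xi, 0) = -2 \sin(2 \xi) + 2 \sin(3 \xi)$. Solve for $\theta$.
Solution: Substitute $\theta = e^{2t}u$.
Then $\theta_t = e^{2t}(u_t + 2u)$, $\theta_{\xi\xi} = e^{2t}u_{\xi\xi}$; substituting and dividing by $e^{2t}$, the lower-order terms cancel: $u_t = 2u_{\xi\xi}$ (standard heat equation).
Data for $u$: $u(\xi,0) = \theta(\xi,0) = -2 \sin(2 \xi) + 2 \sin(3 \xi)$. The boundary conditions carry over: $u(0,t) = u(\pi,t) = 0$.
Separating variables: $u = \sum c_n e^{-2n^2t} \sin(n\xi)$. From $u(\xi,0) = -2 \sin(2 \xi) + 2 \sin(3 \xi)$: $c_2=-2, c_3=2$.
So $u(\xi,t) = -2 e^{-8 t} \sin(2 \xi) + 2 e^{-18 t} \sin(3 \xi)$, and $\theta(\xi,t) = e^{2t}u(\xi,t)$.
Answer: $\theta(\xi, t) = -2 e^{-6 t} \sin(2 \xi) + 2 e^{-16 t} \sin(3 \xi)$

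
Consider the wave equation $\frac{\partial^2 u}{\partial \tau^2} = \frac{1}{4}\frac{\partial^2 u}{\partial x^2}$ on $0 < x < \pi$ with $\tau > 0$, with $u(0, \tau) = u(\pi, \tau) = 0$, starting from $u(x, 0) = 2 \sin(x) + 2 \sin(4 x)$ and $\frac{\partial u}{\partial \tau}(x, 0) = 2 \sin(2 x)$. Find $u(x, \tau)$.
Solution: Using separation of variables $u = X(x)T(\tau)$:
Eigenfunctions: $\sin(nx)$, $n = 1, 2, 3, \ldots$
General solution: $u(x, \tau) = \sum [A_n \cos(n \tau/2) + B_n \sin(n \tau/2)] \sin(nx)$
From $u(x,0) = 2 \sin(x) + 2 \sin(4 x)$: $A_1=2, A_4=2$. From $u_{\tau}(x,0) = 2 \sin(2 x)$, using $u_{\tau}(x,0) = \sum \omega_n B_n \sin(nx)$ with $\omega_n = n/2$: $B_2 = 2/1 = 2$.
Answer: $u(x, \tau) = 2 \sin(\tau) \sin(2 x) + 2 \sin(x) \cos(\tau/2) + 2 \sin(4 x) \cos(2 \tau)$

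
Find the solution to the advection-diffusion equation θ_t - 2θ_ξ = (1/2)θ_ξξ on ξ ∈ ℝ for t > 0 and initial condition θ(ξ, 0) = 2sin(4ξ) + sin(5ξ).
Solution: Change to a moving frame: let η = ξ + 2t, σ = t and write θ(ξ,t) = u(η,σ).
By the chain rule θ_t = u_σ + 2u_η, θ_ξ = u_η, θ_ξξ = u_ηη.
Then θ_t - 2θ_ξ = u_σ: the advection term cancels and the PDE becomes the heat equation u_σ = (1/2)u_ηη on η ∈ ℝ.
Initial data: u(η,0) = θ(η,0) = 2sin(4η) + sin(5η).
On η ∈ ℝ each mode satisfies (sin(nη))″ = -n² sin(nη), so exp(-n²σ/2) sin(nη) solves the heat equation; by superposition u(η,σ) = Σ c_n exp(-n²σ/2) sin(nη).
Reading off the coefficients: c_4=2, c_5=1, so u(η,σ) = 2exp(-8σ)sin(4η) + exp(-25σ/2)sin(5η).
Substituting back η = ξ + 2t, σ = t: θ(ξ,t) = u(ξ + 2t, t).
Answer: θ(ξ, t) = 2exp(-8t)sin(8t + 4ξ) + exp(-25t/2)sin(10t + 5ξ)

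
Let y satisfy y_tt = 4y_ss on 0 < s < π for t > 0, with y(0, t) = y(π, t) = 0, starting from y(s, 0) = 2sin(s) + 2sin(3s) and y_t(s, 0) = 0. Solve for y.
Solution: Separating variables: y = Σ [A_n cos(ω_n t) + B_n sin(ω_n t)] sin(ns), ω_n = 2n. From ICs: A_1=2, A_3=2.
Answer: y(s, t) = 2sin(s)cos(2t) + 2sin(3s)cos(6t)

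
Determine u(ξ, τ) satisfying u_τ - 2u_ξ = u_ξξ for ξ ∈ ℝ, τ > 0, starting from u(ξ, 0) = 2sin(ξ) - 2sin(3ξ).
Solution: Moving frame: η = ξ + 2τ, σ = τ, u = w(η,σ), so u_τ = w_σ + 2w_η and u_ξξ = w_ηη.
Hence u_τ - 2u_ξ = w_σ and the PDE becomes the heat equation w_σ = w_ηη on η ∈ ℝ.
Initial data: w(η,0) = u(η,0) = 2sin(η) - 2sin(3η). Each mode sin(nη) decays as exp(-n²σ) on ℝ, so w(η,σ) = Σ c_n exp(-n²σ) sin(nη) with c_1=2, c_3=-2: w(η,σ) = 2exp(-σ)sin(η) - 2exp(-9σ)sin(3η).
Substituting back: u(ξ,τ) = w(ξ + 2τ, τ).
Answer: u(ξ, τ) = 2exp(-τ)sin(ξ + 2τ) - 2exp(-9τ)sin(3ξ + 6τ)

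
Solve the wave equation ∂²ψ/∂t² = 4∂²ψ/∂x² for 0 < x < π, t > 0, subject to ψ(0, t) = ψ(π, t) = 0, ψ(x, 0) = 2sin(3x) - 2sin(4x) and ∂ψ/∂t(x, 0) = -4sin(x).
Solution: Using separation of variables ψ = X(x)T(t):
Eigenfunctions: sin(nx), n = 1, 2, 3, ...
General solution: ψ(x, t) = Σ [A_n cos(2n t) + B_n sin(2n t)] sin(nx)
From ψ(x,0) = 2sin(3x) - 2sin(4x): A_3=2, A_4=-2. From ψ_t(x,0) = -4sin(x), using ψ_t(x,0) = Σ ω_n B_n sin(nx) with ω_n = 2n: B_1 = (-4)/2 = -2.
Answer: ψ(x, t) = -2sin(2t)sin(x) + 2sin(3x)cos(6t) - 2sin(4x)cos(8t)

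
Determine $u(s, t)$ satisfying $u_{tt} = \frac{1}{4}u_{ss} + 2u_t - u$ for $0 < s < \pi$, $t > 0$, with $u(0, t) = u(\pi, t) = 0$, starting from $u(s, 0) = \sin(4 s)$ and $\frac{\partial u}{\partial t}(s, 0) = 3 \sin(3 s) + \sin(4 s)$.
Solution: Substitute $u = e^{t}w$, i.e. $w = e^{-t}u$.
By the product rule, $u_t = e^{t}(w_t + w)$, $u_{tt} = e^{t}(w_{tt} + 2w_t + w)$, $u_{ss} = e^{t}w_{ss}$.
Substituting into the PDE and dividing by $e^{t}$: $w_{tt} + 2w_t + w = \frac{1}{4}w_{ss} + 2(w_t + w) - w$.
The lower-order terms cancel, leaving the standard wave equation $w_{tt} = \frac{1}{4}w_{ss}$.
Initial data for $w$: $w(s,0) = u(s,0) = \sin(4 s)$; $w_t(s,0) = u_t(s,0) - u(s,0) = 3 \sin(3 s)$. The boundary conditions carry over: $w(0,t) = w(\pi,t) = 0$.
Solve for $w$:
  Using separation of variables $w = X(s)T(t)$:
  Eigenfunctions: $\sin(ns)$, $n = 1, 2, 3, \ldots$
  General solution: $w(s, t) = \sum [A_n \cos(n t/2) + B_n \sin(n t/2)] \sin(ns)$
  From $w(s,0) = \sin(4 s)$: $A_4=1$. From $w_t(s,0) = 3 \sin(3 s)$, using $w_t(s,0) = \sum \omega_n B_n \sin(ns)$ with $\omega_n = n/2$: $B_3 = 3/(3/2) = 2$.
Hence $w(s,t) = 2 \sin(3 s) \sin(3 t/2) + \sin(4 s) \cos(2 t)$.
Transform back: $u(s,t) = e^{t}w(s,t)$.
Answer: $u(s, t) = 2 e^{t} \sin(3 s) \sin(3 t/2) + e^{t} \sin(4 s) \cos(2 t)$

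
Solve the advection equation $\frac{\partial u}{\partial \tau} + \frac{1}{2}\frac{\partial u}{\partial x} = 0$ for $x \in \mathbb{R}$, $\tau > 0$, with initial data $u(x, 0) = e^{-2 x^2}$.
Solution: By characteristics ($dx/d\tau = 1/2$), $u(x,\tau) = f(x - \frac{1}{2}\tau)$ with $f = u( \cdot , 0)$.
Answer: $u(x, \tau) = e^{-2 (-\tau/2 + x)^2}$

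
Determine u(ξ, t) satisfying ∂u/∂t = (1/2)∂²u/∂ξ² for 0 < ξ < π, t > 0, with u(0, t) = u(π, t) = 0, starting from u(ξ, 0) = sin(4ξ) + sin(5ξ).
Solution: Separating variables: u = Σ c_n exp(-n²t/2) sin(nξ). From u(ξ,0) = sin(4ξ) + sin(5ξ): c_4=1, c_5=1.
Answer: u(ξ, t) = exp(-8t)sin(4ξ) + exp(-25t/2)sin(5ξ)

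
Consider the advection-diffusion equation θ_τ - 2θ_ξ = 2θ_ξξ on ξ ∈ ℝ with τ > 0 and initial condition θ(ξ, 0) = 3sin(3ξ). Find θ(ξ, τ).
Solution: Change to a moving frame: let η = ξ + 2τ, σ = τ and write θ(ξ,τ) = u(η,σ).
By the chain rule θ_τ = u_σ + 2u_η, θ_ξ = u_η, θ_ξξ = u_ηη.
Then θ_τ - 2θ_ξ = u_σ: the advection term cancels and the PDE becomes the heat equation u_σ = 2u_ηη on η ∈ ℝ.
Initial data: u(η,0) = θ(η,0) = 3sin(3η).
On η ∈ ℝ each mode satisfies (sin(nη))″ = -n² sin(nη), so exp(-2n²σ) sin(nη) solves the heat equation; by superposition u(η,σ) = Σ c_n exp(-2n²σ) sin(nη).
Reading off the coefficients: c_3=3, so u(η,σ) = 3exp(-18σ)sin(3η).
Substituting back η = ξ + 2τ, σ = τ: θ(ξ,τ) = u(ξ + 2τ, τ).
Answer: θ(ξ, τ) = 3exp(-18τ)sin(3ξ + 6τ)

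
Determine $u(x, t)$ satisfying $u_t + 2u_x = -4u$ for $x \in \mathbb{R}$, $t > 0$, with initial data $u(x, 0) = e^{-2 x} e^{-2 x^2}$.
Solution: Substitute $u = e^{-2x}w$, i.e. $w = e^{2x}u$.
By the product rule, $u_x = e^{-2x}(w_x - 2w)$, $u_t = e^{-2x}w_t$.
Substituting into the PDE and dividing by $e^{-2x}$: $w_t + 2(w_x - 2w) = -4w$.
The lower-order terms cancel, leaving the standard advection equation $w_t + 2w_x = 0$.
Initial data for $w$: $w(x,0) = e^{2x}u(x,0) = e^{-2 x^2}$.
Solve for $w$:
  By method of characteristics (waves move right with speed 2):
  Along characteristics $x - 2t =$ const, $w$ is constant, so $w(x,t) = f(x - 2t)$ with $f = w( \cdot , 0)$.
Hence $w(x,t) = e^{-2 (-2 t + x)^2}$.
Transform back: $u(x,t) = e^{-2x}w(x,t)$.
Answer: $u(x, t) = e^{-2 x} e^{-2 (-2 t + x)^2}$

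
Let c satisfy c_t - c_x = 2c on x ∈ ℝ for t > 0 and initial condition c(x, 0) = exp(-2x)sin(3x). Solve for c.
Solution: Substitute c = exp(-2x)u.
Then c_x = exp(-2x)(u_x - 2u), c_t = exp(-2x)u_t; substituting and dividing by exp(-2x), the lower-order terms cancel: u_t - u_x = 0 (standard advection equation).
Data for u: u(x,0) = exp(2x)c(x,0) = sin(3x).
By characteristics (dx/dt = -1), u(x,t) = f(x + t) with f = u(·, 0).
So u(x,t) = sin(3t + 3x), and c(x,t) = exp(-2x)u(x,t).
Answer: c(x, t) = exp(-2x)sin(3t + 3x)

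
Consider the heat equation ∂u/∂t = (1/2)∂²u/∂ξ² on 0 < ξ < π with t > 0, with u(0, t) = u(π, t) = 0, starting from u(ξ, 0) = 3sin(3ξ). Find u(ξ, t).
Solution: Using separation of variables u = X(ξ)T(t):
Eigenfunctions: sin(nξ), n = 1, 2, 3, ...
General solution: u(ξ, t) = Σ c_n sin(nξ) exp(-n² t/2)
Matching u(ξ,0) = 3sin(3ξ) term by term: c_3=3.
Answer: u(ξ, t) = 3exp(-9t/2)sin(3ξ)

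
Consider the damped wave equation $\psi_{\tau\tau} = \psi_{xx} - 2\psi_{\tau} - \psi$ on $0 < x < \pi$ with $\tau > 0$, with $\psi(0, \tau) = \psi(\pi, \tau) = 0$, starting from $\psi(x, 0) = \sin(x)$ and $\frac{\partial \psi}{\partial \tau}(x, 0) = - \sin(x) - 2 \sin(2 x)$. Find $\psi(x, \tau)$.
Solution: Substitute $\psi = e^{-\tau}u$.
Then $\psi_{\tau} = e^{-\tau}(u_{\tau} - u)$, $\psi_{\tau\tau} = e^{-\tau}(u_{\tau\tau} - 2u_{\tau} + u)$, $\psi_{xx} = e^{-\tau}u_{xx}$; substituting and dividing by $e^{-\tau}$, the lower-order terms cancel: $u_{\tau\tau} = u_{xx}$ (standard wave equation).
Data for $u$: $u(x,0) = \psi(x,0) = \sin(x)$; $u_{\tau}(x,0) = \psi_{\tau}(x,0) + \psi(x,0) = -2 \sin(2 x)$. The boundary conditions carry over: $u(0,\tau) = u(\pi,\tau) = 0$.
Separating variables: $u = \sum [A_n \cos(\omega_n \tau) + B_n \sin(\omega_n \tau)] \sin(nx)$, $\omega_n = n$. From ICs ($B_n$ = velocity coefficient / $\omega_n$): $A_1=1, B_2=-1$.
So $u(x,\tau) = \sin(x) \cos(\tau) - \sin(2 x) \sin(2 \tau)$, and $\psi(x,\tau) = e^{-\tau}u(x,\tau)$.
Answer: $\psi(x, \tau) = - e^{-\tau} \sin(2 \tau) \sin(2 x) + e^{-\tau} \sin(x) \cos(\tau)$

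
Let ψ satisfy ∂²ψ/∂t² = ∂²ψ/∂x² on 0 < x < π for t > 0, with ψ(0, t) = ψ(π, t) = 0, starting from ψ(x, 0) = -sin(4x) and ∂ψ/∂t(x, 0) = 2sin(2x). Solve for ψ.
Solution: Using separation of variables ψ = X(x)T(t):
Eigenfunctions: sin(nx), n = 1, 2, 3, ...
General solution: ψ(x, t) = Σ [A_n cos(n t) + B_n sin(n t)] sin(nx)
From ψ(x,0) = -sin(4x): A_4=-1. From ψ_t(x,0) = 2sin(2x), using ψ_t(x,0) = Σ ω_n B_n sin(nx) with ω_n = n: B_2 = 2/2 = 1.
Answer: ψ(x, t) = sin(2t)sin(2x) - sin(4x)cos(4t)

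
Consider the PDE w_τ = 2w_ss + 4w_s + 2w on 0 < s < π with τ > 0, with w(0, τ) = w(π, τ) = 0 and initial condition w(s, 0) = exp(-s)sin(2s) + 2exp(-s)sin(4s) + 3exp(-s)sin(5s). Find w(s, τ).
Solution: Substitute w = exp(-s)u.
Then w_s = exp(-s)(u_s - u), w_ss = exp(-s)(u_ss - 2u_s + u), w_τ = exp(-s)u_τ; substituting and dividing by exp(-s), the lower-order terms cancel: u_τ = 2u_ss (standard heat equation).
Data for u: u(s,0) = exp(s)w(s,0) = sin(2s) + 2sin(4s) + 3sin(5s). The boundary conditions carry over: u(0,τ) = u(π,τ) = 0.
Separating variables: u = Σ c_n exp(-2n²τ) sin(ns). From u(s,0) = sin(2s) + 2sin(4s) + 3sin(5s): c_2=1, c_4=2, c_5=3.
So u(s,τ) = exp(-8τ)sin(2s) + 2exp(-32τ)sin(4s) + 3exp(-50τ)sin(5s), and w(s,τ) = exp(-s)u(s,τ).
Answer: w(s, τ) = exp(-s)exp(-8τ)sin(2s) + 2exp(-s)exp(-32τ)sin(4s) + 3exp(-s)exp(-50τ)sin(5s)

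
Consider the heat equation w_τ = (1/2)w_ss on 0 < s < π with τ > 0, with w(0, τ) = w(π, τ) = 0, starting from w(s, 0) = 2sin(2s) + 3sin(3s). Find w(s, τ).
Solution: Using separation of variables w = X(s)T(τ):
Eigenfunctions: sin(ns), n = 1, 2, 3, ...
General solution: w(s, τ) = Σ c_n sin(ns) exp(-n² τ/2)
Matching w(s,0) = 2sin(2s) + 3sin(3s) term by term: c_2=2, c_3=3.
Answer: w(s, τ) = 2exp(-2τ)sin(2s) + 3exp(-9τ/2)sin(3s)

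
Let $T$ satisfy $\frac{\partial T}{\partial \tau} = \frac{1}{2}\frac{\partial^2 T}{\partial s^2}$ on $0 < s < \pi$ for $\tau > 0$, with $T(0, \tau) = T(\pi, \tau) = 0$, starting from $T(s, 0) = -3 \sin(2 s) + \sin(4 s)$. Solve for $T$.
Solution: Separating variables: $T = \sum c_n e^{-n^2\tau/2} \sin(ns)$. From $T(s,0) = -3 \sin(2 s) + \sin(4 s)$: $c_2=-3, c_4=1$.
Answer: $T(s, \tau) = -3 e^{-2 \tau} \sin(2 s) + e^{-8 \tau} \sin(4 s)$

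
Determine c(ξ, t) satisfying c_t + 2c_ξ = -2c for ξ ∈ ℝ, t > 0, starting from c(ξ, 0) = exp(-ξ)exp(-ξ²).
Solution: Substitute c = exp(-ξ)u, i.e. u = exp(ξ)c.
By the product rule, c_ξ = exp(-ξ)(u_ξ - u), c_t = exp(-ξ)u_t.
Substituting into the PDE and dividing by exp(-ξ): u_t + 2(u_ξ - u) = -2u.
The lower-order terms cancel, leaving the standard advection equation u_t + 2u_ξ = 0.
Initial data for u: u(ξ,0) = exp(ξ)c(ξ,0) = exp(-ξ²).
Solve for u:
  By method of characteristics (waves move right with speed 2):
  Along characteristics ξ - 2t = const, u is constant, so u(ξ,t) = f(ξ - 2t) with f = u(·, 0).
Hence u(ξ,t) = exp(-(-2t + ξ)²).
Transform back: c(ξ,t) = exp(-ξ)u(ξ,t).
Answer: c(ξ, t) = exp(-ξ)exp(-(-2t + ξ)²)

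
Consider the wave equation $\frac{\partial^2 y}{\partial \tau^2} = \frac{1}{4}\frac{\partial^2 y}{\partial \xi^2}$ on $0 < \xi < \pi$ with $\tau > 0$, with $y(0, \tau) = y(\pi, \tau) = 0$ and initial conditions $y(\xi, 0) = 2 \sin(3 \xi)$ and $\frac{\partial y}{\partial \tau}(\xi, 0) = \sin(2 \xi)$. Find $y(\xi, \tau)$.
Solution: Separating variables: $y = \sum [A_n \cos(\omega_n \tau) + B_n \sin(\omega_n \tau)] \sin(n\xi)$, $\omega_n = n/2$. From ICs ($B_n$ = velocity coefficient / $\omega_n$): $A_3=2, B_2=1$.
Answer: $y(\xi, \tau) = \sin(\tau) \sin(2 \xi) + 2 \sin(3 \xi) \cos(3 \tau/2)$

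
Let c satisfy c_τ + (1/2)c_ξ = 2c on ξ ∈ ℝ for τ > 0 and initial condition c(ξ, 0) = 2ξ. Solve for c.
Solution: Substitute c = exp(2τ)u, i.e. u = exp(-2τ)c.
By the product rule, c_τ = exp(2τ)(u_τ + 2u), c_ξ = exp(2τ)u_ξ.
Substituting into the PDE and dividing by exp(2τ): u_τ + 2u + (1/2)u_ξ = 2u.
The lower-order terms cancel, leaving the standard advection equation u_τ + (1/2)u_ξ = 0.
Initial data for u: u(ξ,0) = c(ξ,0) = 2ξ.
Solve for u:
  By method of characteristics (waves move right with speed 1/2):
  Along characteristics ξ - (1/2)τ = const, u is constant, so u(ξ,τ) = f(ξ - (1/2)τ) with f = u(·, 0).
Hence u(ξ,τ) = 2ξ - τ.
Transform back: c(ξ,τ) = exp(2τ)u(ξ,τ).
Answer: c(ξ, τ) = 2ξexp(2τ) - τexp(2τ)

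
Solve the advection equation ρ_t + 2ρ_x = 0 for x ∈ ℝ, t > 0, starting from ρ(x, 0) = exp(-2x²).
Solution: By characteristics (dx/dt = 2), ρ(x,t) = f(x - 2t) with f = ρ(·, 0).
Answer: ρ(x, t) = exp(-2(-2t + x)²)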